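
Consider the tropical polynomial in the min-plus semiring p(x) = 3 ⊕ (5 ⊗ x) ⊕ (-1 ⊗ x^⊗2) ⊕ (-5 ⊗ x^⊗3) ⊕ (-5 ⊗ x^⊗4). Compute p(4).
p(4) = 3

A tropical monomial a ⊗ x^⊗i evaluates to a + i · x. Evaluating each term at x = 4:
  Term 0 contributes 3 + 0 · 4 = 3
  Term 1 contributes 5 + 1 · 4 = 9
  Term 2 contributes -1 + 2 · 4 = 7
  Term 3 contributes -5 + 3 · 4 = 7
  Term 4 contributes -5 + 4 · 4 = 11
p(4) = ⊕ of these = min[3, 9, 7, 7, 11] = 3.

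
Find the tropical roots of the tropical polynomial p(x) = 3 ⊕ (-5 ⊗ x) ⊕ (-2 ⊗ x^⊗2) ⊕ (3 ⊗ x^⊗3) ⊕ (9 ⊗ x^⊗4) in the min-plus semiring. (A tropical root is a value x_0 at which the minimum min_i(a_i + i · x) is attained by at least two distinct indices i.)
Roots: {-6, -5, -3, 8}

Each tropical root is a break point of the lower envelope of the lines y = a_i + i · x (there are 5 lines, with slopes 0, 1, ..., 4). Only the lines that attain the minimum somewhere contribute to roots; other lines are dominated. Here the surviving (envelope) indices are i = 4, i = 3, i = 2, i = 1, i = 0.
Intersections between consecutive envelope lines give the roots: for adjacent envelope indices i < j the intersection is x = (a_i − a_j) / (j − i). Reading off the sorted break points: {-6, -5, -3, 8}.
Verification: at each break x_0, at least two indices attain the minimum of min_i(a_i + i · x_0).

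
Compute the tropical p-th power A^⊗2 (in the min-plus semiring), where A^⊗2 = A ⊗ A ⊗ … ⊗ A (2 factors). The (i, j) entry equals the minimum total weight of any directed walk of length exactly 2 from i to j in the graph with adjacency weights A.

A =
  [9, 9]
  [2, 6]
A^⊗2 =
  [11, 15]
  [8, 11]

Each entry (A^⊗2)_ij equals the minimum over all length-2 walks i = v_0 → v_1 → … → v_2 = j of Σ_t A[v_t][v_{t+1}]. For example, for (i, j) = (0, 1) we minimise over 2 possible intermediate vertex sequences; the minimum is 15, attained along the walk 0 → 1 → 1.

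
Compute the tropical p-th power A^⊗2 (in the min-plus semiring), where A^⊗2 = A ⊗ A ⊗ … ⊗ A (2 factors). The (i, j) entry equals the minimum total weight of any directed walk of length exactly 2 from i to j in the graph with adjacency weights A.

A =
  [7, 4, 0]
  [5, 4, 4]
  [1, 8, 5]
A^⊗2 =
  [1, 8, 5]
  [5, 8, 5]
  [6, 5, 1]

Each entry (A^⊗2)_ij equals the minimum over all length-2 walks i = v_0 → v_1 → … → v_2 = j of Σ_t A[v_t][v_{t+1}]. For example, for (i, j) = (0, 2) we minimise over 3 possible intermediate vertex sequences; the minimum is 5, attained along the walk 0 → 2 → 2.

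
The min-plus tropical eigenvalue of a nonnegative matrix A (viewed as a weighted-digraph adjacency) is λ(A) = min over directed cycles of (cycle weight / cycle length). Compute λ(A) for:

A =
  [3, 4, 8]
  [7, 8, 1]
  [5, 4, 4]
λ(A) = 5/2

Enumerate directed cycles and compute their means (weight / length). Sample:
  cycle 0 → 0: weight = 3, length = 1, mean = 3/1 ≈ 3.000
  cycle 1 → 1: weight = 8, length = 1, mean = 8/1 ≈ 8.000
  cycle 2 → 2: weight = 4, length = 1, mean = 4/1 ≈ 4.000
  cycle 0 → 1 → 0: weight = 11, length = 2, mean = 11/2 ≈ 5.500
  cycle 0 → 2 → 0: weight = 13, length = 2, mean = 13/2 ≈ 6.500
  cycle 1 → 0 → 1: weight = 11, length = 2, mean = 11/2 ≈ 5.500
Minimum mean = 2.500, attained e.g. along the cycle 1 → 2 → 1 with weight 5 and length 2. So λ(A) = 5/2 = 5/2.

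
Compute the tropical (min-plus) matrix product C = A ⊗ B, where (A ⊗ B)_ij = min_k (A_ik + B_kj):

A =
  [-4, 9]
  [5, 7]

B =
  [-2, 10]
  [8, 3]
A ⊗ B =
  [-6, 6]
  [3, 10]

Apply the min-plus product entry-by-entry:
  C[0][0] = min over k of (A[0][0] + B[0][0] = -4 + -2 = -6, A[0][1] + B[1][0] = 9 + 8 = 17) = -6 (attained at k = 0)
  C[0][1] = min over k of (A[0][0] + B[0][1] = -4 + 10 = 6, A[0][1] + B[1][1] = 9 + 3 = 12) = 6 (attained at k = 0)
  C[1][0] = min over k of (A[1][0] + B[0][0] = 5 + -2 = 3, A[1][1] + B[1][0] = 7 + 8 = 15) = 3 (attained at k = 0)
  C[1][1] = min over k of (A[1][0] + B[0][1] = 5 + 10 = 15, A[1][1] + B[1][1] = 7 + 3 = 10) = 10 (attained at k = 1)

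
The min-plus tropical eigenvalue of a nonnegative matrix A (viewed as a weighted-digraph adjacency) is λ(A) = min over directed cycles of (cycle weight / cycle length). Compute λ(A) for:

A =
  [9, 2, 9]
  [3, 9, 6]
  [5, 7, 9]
λ(A) = 5/2

Enumerate directed cycles and compute their means (weight / length). Sample:
  cycle 0 → 0: weight = 9, length = 1, mean = 9/1 ≈ 9.000
  cycle 1 → 1: weight = 9, length = 1, mean = 9/1 ≈ 9.000
  cycle 2 → 2: weight = 9, length = 1, mean = 9/1 ≈ 9.000
  cycle 0 → 1 → 0: weight = 5, length = 2, mean = 5/2 ≈ 2.500
  cycle 0 → 2 → 0: weight = 14, length = 2, mean = 14/2 ≈ 7.000
  cycle 1 → 0 → 1: weight = 5, length = 2, mean = 5/2 ≈ 2.500
Minimum mean = 2.500, attained e.g. along the cycle 0 → 1 → 0 with weight 5 and length 2. So λ(A) = 5/2 = 5/2.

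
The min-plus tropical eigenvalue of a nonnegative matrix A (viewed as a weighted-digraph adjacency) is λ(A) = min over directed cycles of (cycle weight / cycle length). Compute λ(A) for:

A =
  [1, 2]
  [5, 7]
λ(A) = 1

Enumerate directed cycles and compute their means (weight / length). Sample:
  cycle 0 → 0: weight = 1, length = 1, mean = 1/1 ≈ 1.000
  cycle 1 → 1: weight = 7, length = 1, mean = 7/1 ≈ 7.000
  cycle 0 → 1 → 0: weight = 7, length = 2, mean = 7/2 ≈ 3.500
  cycle 1 → 0 → 1: weight = 7, length = 2, mean = 7/2 ≈ 3.500
Minimum mean = 1.000, attained e.g. along the cycle 0 → 0 with weight 1 and length 1. So λ(A) = 1/1 = 1.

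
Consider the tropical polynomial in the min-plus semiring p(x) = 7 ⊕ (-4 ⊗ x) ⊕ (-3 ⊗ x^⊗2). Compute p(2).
p(2) = -2

A tropical monomial a ⊗ x^⊗i evaluates to a + i · x. Evaluating each term at x = 2:
  Term 0 contributes 7 + 0 · 2 = 7
  Term 1 contributes -4 + 1 · 2 = -2
  Term 2 contributes -3 + 2 · 2 = 1
p(2) = ⊕ of these = min[7, -2, 1] = -2.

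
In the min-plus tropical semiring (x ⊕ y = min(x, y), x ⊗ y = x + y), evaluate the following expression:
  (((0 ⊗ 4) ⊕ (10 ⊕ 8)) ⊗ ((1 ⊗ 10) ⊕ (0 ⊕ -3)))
(((0 ⊗ 4) ⊕ (10 ⊕ 8)) ⊗ ((1 ⊗ 10) ⊕ (0 ⊕ -3))) = 1

Expand innermost to outermost. Recall ⊕ takes the minimum of its arguments and ⊗ takes their sum. Working out the expression (((0 ⊗ 4) ⊕ (10 ⊕ 8)) ⊗ ((1 ⊗ 10) ⊕ (0 ⊕ -3))) gives 1.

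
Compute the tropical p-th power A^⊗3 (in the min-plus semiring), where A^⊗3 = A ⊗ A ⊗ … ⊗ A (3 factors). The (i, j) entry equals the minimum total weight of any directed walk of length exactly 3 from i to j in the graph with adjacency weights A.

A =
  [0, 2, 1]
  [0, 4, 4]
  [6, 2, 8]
A^⊗3 =
  [0, 2, 1]
  [0, 2, 1]
  [2, 4, 3]

Each entry (A^⊗3)_ij equals the minimum over all length-3 walks i = v_0 → v_1 → … → v_3 = j of Σ_t A[v_t][v_{t+1}]. For example, for (i, j) = (0, 2) we minimise over 9 possible intermediate vertex sequences; the minimum is 1, attained along the walk 0 → 0 → 0 → 2.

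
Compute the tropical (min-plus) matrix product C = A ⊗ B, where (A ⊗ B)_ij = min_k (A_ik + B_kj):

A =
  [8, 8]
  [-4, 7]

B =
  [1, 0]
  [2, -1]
A ⊗ B =
  [9, 7]
  [-3, -4]

Apply the min-plus product entry-by-entry:
  C[0][0] = min over k of (A[0][0] + B[0][0] = 8 + 1 = 9, A[0][1] + B[1][0] = 8 + 2 = 10) = 9 (attained at k = 0)
  C[0][1] = min over k of (A[0][0] + B[0][1] = 8 + 0 = 8, A[0][1] + B[1][1] = 8 + -1 = 7) = 7 (attained at k = 1)
  C[1][0] = min over k of (A[1][0] + B[0][0] = -4 + 1 = -3, A[1][1] + B[1][0] = 7 + 2 = 9) = -3 (attained at k = 0)
  C[1][1] = min over k of (A[1][0] + B[0][1] = -4 + 0 = -4, A[1][1] + B[1][1] = 7 + -1 = 6) = -4 (attained at k = 0)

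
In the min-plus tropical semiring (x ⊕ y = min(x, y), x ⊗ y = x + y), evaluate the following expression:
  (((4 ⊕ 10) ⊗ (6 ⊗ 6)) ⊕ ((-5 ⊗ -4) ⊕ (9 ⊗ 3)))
(((4 ⊕ 10) ⊗ (6 ⊗ 6)) ⊕ ((-5 ⊗ -4) ⊕ (9 ⊗ 3))) = -9

Expand innermost to outermost. Recall ⊕ takes the minimum of its arguments and ⊗ takes their sum. Working out the expression (((4 ⊕ 10) ⊗ (6 ⊗ 6)) ⊕ ((-5 ⊗ -4) ⊕ (9 ⊗ 3))) gives -9.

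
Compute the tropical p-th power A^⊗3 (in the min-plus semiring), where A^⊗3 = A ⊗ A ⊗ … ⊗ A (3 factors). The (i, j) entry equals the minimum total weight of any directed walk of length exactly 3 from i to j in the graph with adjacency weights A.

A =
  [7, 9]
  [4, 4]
A^⊗3 =
  [17, 17]
  [12, 12]

Each entry (A^⊗3)_ij equals the minimum over all length-3 walks i = v_0 → v_1 → … → v_3 = j of Σ_t A[v_t][v_{t+1}]. For example, for (i, j) = (0, 1) we minimise over 4 possible intermediate vertex sequences; the minimum is 17, attained along the walk 0 → 1 → 1 → 1.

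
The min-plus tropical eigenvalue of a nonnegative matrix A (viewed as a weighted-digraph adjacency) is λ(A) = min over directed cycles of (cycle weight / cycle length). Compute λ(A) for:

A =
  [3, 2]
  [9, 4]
λ(A) = 3

Enumerate directed cycles and compute their means (weight / length). Sample:
  cycle 0 → 0: weight = 3, length = 1, mean = 3/1 ≈ 3.000
  cycle 1 → 1: weight = 4, length = 1, mean = 4/1 ≈ 4.000
  cycle 0 → 1 → 0: weight = 11, length = 2, mean = 11/2 ≈ 5.500
  cycle 1 → 0 → 1: weight = 11, length = 2, mean = 11/2 ≈ 5.500
Minimum mean = 3.000, attained e.g. along the cycle 0 → 0 with weight 3 and length 1. So λ(A) = 3/1 = 3.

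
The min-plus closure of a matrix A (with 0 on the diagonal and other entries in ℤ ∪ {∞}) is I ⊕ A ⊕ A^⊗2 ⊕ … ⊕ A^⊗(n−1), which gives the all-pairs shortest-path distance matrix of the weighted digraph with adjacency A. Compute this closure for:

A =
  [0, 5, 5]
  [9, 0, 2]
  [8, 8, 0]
Closure =
  [0, 5, 5]
  [9, 0, 2]
  [8, 8, 0]

This is the Floyd-Warshall all-pairs shortest-path computation. For each intermediate vertex k = 0, 1, …, 2, update dist[i][j] ← min(dist[i][j], dist[i][k] + dist[k][j]). The final matrix gives, for each (i, j), the minimum total weight of any directed path from i to j (possibly empty when i = j).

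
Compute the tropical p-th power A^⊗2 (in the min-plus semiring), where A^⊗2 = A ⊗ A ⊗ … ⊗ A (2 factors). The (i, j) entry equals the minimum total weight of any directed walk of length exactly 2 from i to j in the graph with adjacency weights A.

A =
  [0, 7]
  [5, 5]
A^⊗2 =
  [0, 7]
  [5, 10]

Each entry (A^⊗2)_ij equals the minimum over all length-2 walks i = v_0 → v_1 → … → v_2 = j of Σ_t A[v_t][v_{t+1}]. For example, for (i, j) = (0, 1) we minimise over 2 possible intermediate vertex sequences; the minimum is 7, attained along the walk 0 → 0 → 1.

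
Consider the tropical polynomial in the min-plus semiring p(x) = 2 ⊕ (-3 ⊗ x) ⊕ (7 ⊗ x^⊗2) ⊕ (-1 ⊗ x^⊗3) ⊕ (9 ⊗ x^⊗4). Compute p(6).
p(6) = 2

A tropical monomial a ⊗ x^⊗i evaluates to a + i · x. Evaluating each term at x = 6:
  Term 0 contributes 2 + 0 · 6 = 2
  Term 1 contributes -3 + 1 · 6 = 3
  Term 2 contributes 7 + 2 · 6 = 19
  Term 3 contributes -1 + 3 · 6 = 17
  Term 4 contributes 9 + 4 · 6 = 33
p(6) = ⊕ of these = min[2, 3, 19, 17, 33] = 2.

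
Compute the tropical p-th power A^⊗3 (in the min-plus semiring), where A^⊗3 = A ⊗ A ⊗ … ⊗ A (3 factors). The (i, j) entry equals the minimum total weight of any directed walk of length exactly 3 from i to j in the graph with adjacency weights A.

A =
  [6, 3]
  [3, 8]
A^⊗3 =
  [12, 9]
  [9, 12]

Each entry (A^⊗3)_ij equals the minimum over all length-3 walks i = v_0 → v_1 → … → v_3 = j of Σ_t A[v_t][v_{t+1}]. For example, for (i, j) = (0, 1) we minimise over 4 possible intermediate vertex sequences; the minimum is 9, attained along the walk 0 → 1 → 0 → 1.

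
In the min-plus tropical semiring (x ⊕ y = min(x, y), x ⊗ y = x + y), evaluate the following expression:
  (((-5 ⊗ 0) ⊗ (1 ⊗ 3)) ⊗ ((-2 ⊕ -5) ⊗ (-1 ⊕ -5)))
(((-5 ⊗ 0) ⊗ (1 ⊗ 3)) ⊗ ((-2 ⊕ -5) ⊗ (-1 ⊕ -5))) = -11

Expand innermost to outermost. Recall ⊕ takes the minimum of its arguments and ⊗ takes their sum. Working out the expression (((-5 ⊗ 0) ⊗ (1 ⊗ 3)) ⊗ ((-2 ⊕ -5) ⊗ (-1 ⊕ -5))) gives -11.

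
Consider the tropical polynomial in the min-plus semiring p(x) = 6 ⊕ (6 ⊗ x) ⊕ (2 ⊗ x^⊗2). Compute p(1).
p(1) = 4

A tropical monomial a ⊗ x^⊗i evaluates to a + i · x. Evaluating each term at x = 1:
  Term 0 contributes 6 + 0 · 1 = 6
  Term 1 contributes 6 + 1 · 1 = 7
  Term 2 contributes 2 + 2 · 1 = 4
p(1) = ⊕ of these = min[6, 7, 4] = 4.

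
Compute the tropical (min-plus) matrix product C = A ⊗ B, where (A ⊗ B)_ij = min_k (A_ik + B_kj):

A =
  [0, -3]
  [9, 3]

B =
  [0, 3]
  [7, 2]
A ⊗ B =
  [0, -1]
  [9, 5]

Apply the min-plus product entry-by-entry:
  C[0][0] = min over k of (A[0][0] + B[0][0] = 0 + 0 = 0, A[0][1] + B[1][0] = -3 + 7 = 4) = 0 (attained at k = 0)
  C[0][1] = min over k of (A[0][0] + B[0][1] = 0 + 3 = 3, A[0][1] + B[1][1] = -3 + 2 = -1) = -1 (attained at k = 1)
  C[1][0] = min over k of (A[1][0] + B[0][0] = 9 + 0 = 9, A[1][1] + B[1][0] = 3 + 7 = 10) = 9 (attained at k = 0)
  C[1][1] = min over k of (A[1][0] + B[0][1] = 9 + 3 = 12, A[1][1] + B[1][1] = 3 + 2 = 5) = 5 (attained at k = 1)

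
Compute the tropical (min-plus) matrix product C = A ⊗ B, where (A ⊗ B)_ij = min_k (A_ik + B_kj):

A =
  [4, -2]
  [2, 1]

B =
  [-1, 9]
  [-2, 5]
A ⊗ B =
  [-4, 3]
  [-1, 6]

Apply the min-plus product entry-by-entry:
  C[0][0] = min over k of (A[0][0] + B[0][0] = 4 + -1 = 3, A[0][1] + B[1][0] = -2 + -2 = -4) = -4 (attained at k = 1)
  C[0][1] = min over k of (A[0][0] + B[0][1] = 4 + 9 = 13, A[0][1] + B[1][1] = -2 + 5 = 3) = 3 (attained at k = 1)
  C[1][0] = min over k of (A[1][0] + B[0][0] = 2 + -1 = 1, A[1][1] + B[1][0] = 1 + -2 = -1) = -1 (attained at k = 1)
  C[1][1] = min over k of (A[1][0] + B[0][1] = 2 + 9 = 11, A[1][1] + B[1][1] = 1 + 5 = 6) = 6 (attained at k = 1)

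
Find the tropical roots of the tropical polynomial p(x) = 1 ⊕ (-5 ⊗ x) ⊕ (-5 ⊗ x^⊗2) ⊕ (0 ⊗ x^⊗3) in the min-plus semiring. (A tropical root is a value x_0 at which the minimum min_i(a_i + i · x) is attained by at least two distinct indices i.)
Roots: {-5, 0, 6}

Each tropical root is a break point of the lower envelope of the lines y = a_i + i · x (there are 4 lines, with slopes 0, 1, ..., 3). Only the lines that attain the minimum somewhere contribute to roots; other lines are dominated. Here the surviving (envelope) indices are i = 3, i = 2, i = 1, i = 0.
Intersections between consecutive envelope lines give the roots: for adjacent envelope indices i < j the intersection is x = (a_i − a_j) / (j − i). Reading off the sorted break points: {-5, 0, 6}.
Verification: at each break x_0, at least two indices attain the minimum of min_i(a_i + i · x_0).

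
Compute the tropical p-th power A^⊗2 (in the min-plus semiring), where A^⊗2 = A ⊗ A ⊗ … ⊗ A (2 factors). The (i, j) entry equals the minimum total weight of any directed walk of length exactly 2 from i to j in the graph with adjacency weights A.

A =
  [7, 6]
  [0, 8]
A^⊗2 =
  [6, 13]
  [7, 6]

Each entry (A^⊗2)_ij equals the minimum over all length-2 walks i = v_0 → v_1 → … → v_2 = j of Σ_t A[v_t][v_{t+1}]. For example, for (i, j) = (0, 1) we minimise over 2 possible intermediate vertex sequences; the minimum is 13, attained along the walk 0 → 0 → 1.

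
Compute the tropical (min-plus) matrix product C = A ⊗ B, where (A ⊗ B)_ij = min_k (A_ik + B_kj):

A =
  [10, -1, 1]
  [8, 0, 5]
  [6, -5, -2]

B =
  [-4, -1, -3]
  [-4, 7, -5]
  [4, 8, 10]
A ⊗ B =
  [-5, 6, -6]
  [-4, 7, -5]
  [-9, 2, -10]

Apply the min-plus product entry-by-entry:
  C[0][0] = min over k of (A[0][0] + B[0][0] = 10 + -4 = 6, A[0][1] + B[1][0] = -1 + -4 = -5, A[0][2] + B[2][0] = 1 + 4 = 5) = -5 (attained at k = 1)
  C[0][1] = min over k of (A[0][0] + B[0][1] = 10 + -1 = 9, A[0][1] + B[1][1] = -1 + 7 = 6, A[0][2] + B[2][1] = 1 + 8 = 9) = 6 (attained at k = 1)
  C[0][2] = min over k of (A[0][0] + B[0][2] = 10 + -3 = 7, A[0][1] + B[1][2] = -1 + -5 = -6, A[0][2] + B[2][2] = 1 + 10 = 11) = -6 (attained at k = 1)
  C[1][0] = min over k of (A[1][0] + B[0][0] = 8 + -4 = 4, A[1][1] + B[1][0] = 0 + -4 = -4, A[1][2] + B[2][0] = 5 + 4 = 9) = -4 (attained at k = 1)
  C[1][1] = min over k of (A[1][0] + B[0][1] = 8 + -1 = 7, A[1][1] + B[1][1] = 0 + 7 = 7, A[1][2] + B[2][1] = 5 + 8 = 13) = 7 (attained at k = 0)
  C[1][2] = min over k of (A[1][0] + B[0][2] = 8 + -3 = 5, A[1][1] + B[1][2] = 0 + -5 = -5, A[1][2] + B[2][2] = 5 + 10 = 15) = -5 (attained at k = 1)
  C[2][0] = min over k of (A[2][0] + B[0][0] = 6 + -4 = 2, A[2][1] + B[1][0] = -5 + -4 = -9, A[2][2] + B[2][0] = -2 + 4 = 2) = -9 (attained at k = 1)
  C[2][1] = min over k of (A[2][0] + B[0][1] = 6 + -1 = 5, A[2][1] + B[1][1] = -5 + 7 = 2, A[2][2] + B[2][1] = -2 + 8 = 6) = 2 (attained at k = 1)
  C[2][2] = min over k of (A[2][0] + B[0][2] = 6 + -3 = 3, A[2][1] + B[1][2] = -5 + -5 = -10, A[2][2] + B[2][2] = -2 + 10 = 8) = -10 (attained at k = 1)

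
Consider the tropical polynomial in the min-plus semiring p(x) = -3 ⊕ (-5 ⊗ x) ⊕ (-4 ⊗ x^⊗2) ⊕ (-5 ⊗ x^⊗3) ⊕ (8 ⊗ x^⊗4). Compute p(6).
p(6) = -3

A tropical monomial a ⊗ x^⊗i evaluates to a + i · x. Evaluating each term at x = 6:
  Term 0 contributes -3 + 0 · 6 = -3
  Term 1 contributes -5 + 1 · 6 = 1
  Term 2 contributes -4 + 2 · 6 = 8
  Term 3 contributes -5 + 3 · 6 = 13
  Term 4 contributes 8 + 4 · 6 = 32
p(6) = ⊕ of these = min[-3, 1, 8, 13, 32] = -3.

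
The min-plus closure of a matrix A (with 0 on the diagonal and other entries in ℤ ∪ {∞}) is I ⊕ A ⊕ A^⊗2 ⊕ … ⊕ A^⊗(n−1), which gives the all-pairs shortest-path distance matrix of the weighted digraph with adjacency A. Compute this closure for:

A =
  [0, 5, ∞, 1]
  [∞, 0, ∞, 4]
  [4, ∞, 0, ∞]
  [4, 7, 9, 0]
Closure =
  [0, 5, 10, 1]
  [8, 0, 13, 4]
  [4, 9, 0, 5]
  [4, 7, 9, 0]

This is the Floyd-Warshall all-pairs shortest-path computation. For each intermediate vertex k = 0, 1, …, 3, update dist[i][j] ← min(dist[i][j], dist[i][k] + dist[k][j]). The final matrix gives, for each (i, j), the minimum total weight of any directed path from i to j (possibly empty when i = j).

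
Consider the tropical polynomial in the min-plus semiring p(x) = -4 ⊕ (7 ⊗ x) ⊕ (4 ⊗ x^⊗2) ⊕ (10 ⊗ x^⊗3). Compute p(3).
p(3) = -4

A tropical monomial a ⊗ x^⊗i evaluates to a + i · x. Evaluating each term at x = 3:
  Term 0 contributes -4 + 0 · 3 = -4
  Term 1 contributes 7 + 1 · 3 = 10
  Term 2 contributes 4 + 2 · 3 = 10
  Term 3 contributes 10 + 3 · 3 = 19
p(3) = ⊕ of these = min[-4, 10, 10, 19] = -4.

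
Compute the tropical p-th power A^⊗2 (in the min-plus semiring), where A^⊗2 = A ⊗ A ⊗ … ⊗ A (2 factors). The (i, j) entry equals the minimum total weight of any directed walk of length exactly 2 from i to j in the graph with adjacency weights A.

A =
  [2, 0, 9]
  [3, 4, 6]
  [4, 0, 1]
A^⊗2 =
  [3, 2, 6]
  [5, 3, 7]
  [3, 1, 2]

Each entry (A^⊗2)_ij equals the minimum over all length-2 walks i = v_0 → v_1 → … → v_2 = j of Σ_t A[v_t][v_{t+1}]. For example, for (i, j) = (0, 2) we minimise over 3 possible intermediate vertex sequences; the minimum is 6, attained along the walk 0 → 1 → 2.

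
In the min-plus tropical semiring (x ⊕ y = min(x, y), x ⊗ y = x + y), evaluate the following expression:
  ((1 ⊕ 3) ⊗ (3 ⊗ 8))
((1 ⊕ 3) ⊗ (3 ⊗ 8)) = 12

Expand innermost to outermost. Recall ⊕ takes the minimum of its arguments and ⊗ takes their sum. Working out the expression ((1 ⊕ 3) ⊗ (3 ⊗ 8)) gives 12.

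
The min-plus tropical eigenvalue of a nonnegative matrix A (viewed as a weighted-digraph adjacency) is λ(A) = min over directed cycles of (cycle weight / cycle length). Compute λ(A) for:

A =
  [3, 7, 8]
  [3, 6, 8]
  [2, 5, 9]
λ(A) = 3

Enumerate directed cycles and compute their means (weight / length). Sample:
  cycle 0 → 0: weight = 3, length = 1, mean = 3/1 ≈ 3.000
  cycle 1 → 1: weight = 6, length = 1, mean = 6/1 ≈ 6.000
  cycle 2 → 2: weight = 9, length = 1, mean = 9/1 ≈ 9.000
  cycle 0 → 1 → 0: weight = 10, length = 2, mean = 10/2 ≈ 5.000
  cycle 0 → 2 → 0: weight = 10, length = 2, mean = 10/2 ≈ 5.000
  cycle 1 → 0 → 1: weight = 10, length = 2, mean = 10/2 ≈ 5.000
Minimum mean = 3.000, attained e.g. along the cycle 0 → 0 with weight 3 and length 1. So λ(A) = 3/1 = 3.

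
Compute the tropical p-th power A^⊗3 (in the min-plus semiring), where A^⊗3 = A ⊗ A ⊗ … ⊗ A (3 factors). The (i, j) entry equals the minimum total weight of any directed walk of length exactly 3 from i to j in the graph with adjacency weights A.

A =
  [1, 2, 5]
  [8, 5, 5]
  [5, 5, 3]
A^⊗3 =
  [3, 4, 7]
  [10, 11, 11]
  [7, 8, 9]

Each entry (A^⊗3)_ij equals the minimum over all length-3 walks i = v_0 → v_1 → … → v_3 = j of Σ_t A[v_t][v_{t+1}]. For example, for (i, j) = (0, 2) we minimise over 9 possible intermediate vertex sequences; the minimum is 7, attained along the walk 0 → 0 → 0 → 2.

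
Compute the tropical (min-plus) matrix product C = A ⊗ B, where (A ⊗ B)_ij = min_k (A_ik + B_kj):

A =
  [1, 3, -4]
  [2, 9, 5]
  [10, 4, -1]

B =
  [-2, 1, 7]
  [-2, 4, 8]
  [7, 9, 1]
A ⊗ B =
  [-1, 2, -3]
  [0, 3, 6]
  [2, 8, 0]

Apply the min-plus product entry-by-entry:
  C[0][0] = min over k of (A[0][0] + B[0][0] = 1 + -2 = -1, A[0][1] + B[1][0] = 3 + -2 = 1, A[0][2] + B[2][0] = -4 + 7 = 3) = -1 (attained at k = 0)
  C[0][1] = min over k of (A[0][0] + B[0][1] = 1 + 1 = 2, A[0][1] + B[1][1] = 3 + 4 = 7, A[0][2] + B[2][1] = -4 + 9 = 5) = 2 (attained at k = 0)
  C[0][2] = min over k of (A[0][0] + B[0][2] = 1 + 7 = 8, A[0][1] + B[1][2] = 3 + 8 = 11, A[0][2] + B[2][2] = -4 + 1 = -3) = -3 (attained at k = 2)
  C[1][0] = min over k of (A[1][0] + B[0][0] = 2 + -2 = 0, A[1][1] + B[1][0] = 9 + -2 = 7, A[1][2] + B[2][0] = 5 + 7 = 12) = 0 (attained at k = 0)
  C[1][1] = min over k of (A[1][0] + B[0][1] = 2 + 1 = 3, A[1][1] + B[1][1] = 9 + 4 = 13, A[1][2] + B[2][1] = 5 + 9 = 14) = 3 (attained at k = 0)
  C[1][2] = min over k of (A[1][0] + B[0][2] = 2 + 7 = 9, A[1][1] + B[1][2] = 9 + 8 = 17, A[1][2] + B[2][2] = 5 + 1 = 6) = 6 (attained at k = 2)
  C[2][0] = min over k of (A[2][0] + B[0][0] = 10 + -2 = 8, A[2][1] + B[1][0] = 4 + -2 = 2, A[2][2] + B[2][0] = -1 + 7 = 6) = 2 (attained at k = 1)
  C[2][1] = min over k of (A[2][0] + B[0][1] = 10 + 1 = 11, A[2][1] + B[1][1] = 4 + 4 = 8, A[2][2] + B[2][1] = -1 + 9 = 8) = 8 (attained at k = 1)
  C[2][2] = min over k of (A[2][0] + B[0][2] = 10 + 7 = 17, A[2][1] + B[1][2] = 4 + 8 = 12, A[2][2] + B[2][2] = -1 + 1 = 0) = 0 (attained at k = 2)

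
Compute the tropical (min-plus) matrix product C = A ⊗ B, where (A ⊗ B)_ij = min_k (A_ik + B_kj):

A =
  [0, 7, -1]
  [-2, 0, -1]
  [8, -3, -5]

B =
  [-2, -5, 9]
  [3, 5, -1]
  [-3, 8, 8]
A ⊗ B =
  [-4, -5, 6]
  [-4, -7, -1]
  [-8, 2, -4]

Apply the min-plus product entry-by-entry:
  C[0][0] = min over k of (A[0][0] + B[0][0] = 0 + -2 = -2, A[0][1] + B[1][0] = 7 + 3 = 10, A[0][2] + B[2][0] = -1 + -3 = -4) = -4 (attained at k = 2)
  C[0][1] = min over k of (A[0][0] + B[0][1] = 0 + -5 = -5, A[0][1] + B[1][1] = 7 + 5 = 12, A[0][2] + B[2][1] = -1 + 8 = 7) = -5 (attained at k = 0)
  C[0][2] = min over k of (A[0][0] + B[0][2] = 0 + 9 = 9, A[0][1] + B[1][2] = 7 + -1 = 6, A[0][2] + B[2][2] = -1 + 8 = 7) = 6 (attained at k = 1)
  C[1][0] = min over k of (A[1][0] + B[0][0] = -2 + -2 = -4, A[1][1] + B[1][0] = 0 + 3 = 3, A[1][2] + B[2][0] = -1 + -3 = -4) = -4 (attained at k = 0)
  C[1][1] = min over k of (A[1][0] + B[0][1] = -2 + -5 = -7, A[1][1] + B[1][1] = 0 + 5 = 5, A[1][2] + B[2][1] = -1 + 8 = 7) = -7 (attained at k = 0)
  C[1][2] = min over k of (A[1][0] + B[0][2] = -2 + 9 = 7, A[1][1] + B[1][2] = 0 + -1 = -1, A[1][2] + B[2][2] = -1 + 8 = 7) = -1 (attained at k = 1)
  C[2][0] = min over k of (A[2][0] + B[0][0] = 8 + -2 = 6, A[2][1] + B[1][0] = -3 + 3 = 0, A[2][2] + B[2][0] = -5 + -3 = -8) = -8 (attained at k = 2)
  C[2][1] = min over k of (A[2][0] + B[0][1] = 8 + -5 = 3, A[2][1] + B[1][1] = -3 + 5 = 2, A[2][2] + B[2][1] = -5 + 8 = 3) = 2 (attained at k = 1)
  C[2][2] = min over k of (A[2][0] + B[0][2] = 8 + 9 = 17, A[2][1] + B[1][2] = -3 + -1 = -4, A[2][2] + B[2][2] = -5 + 8 = 3) = -4 (attained at k = 1)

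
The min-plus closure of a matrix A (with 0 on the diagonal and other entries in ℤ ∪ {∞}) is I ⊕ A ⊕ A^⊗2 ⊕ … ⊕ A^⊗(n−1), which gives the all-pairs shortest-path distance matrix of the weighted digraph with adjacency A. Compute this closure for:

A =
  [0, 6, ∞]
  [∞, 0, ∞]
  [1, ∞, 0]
Closure =
  [0, 6, ∞]
  [∞, 0, ∞]
  [1, 7, 0]

This is the Floyd-Warshall all-pairs shortest-path computation. For each intermediate vertex k = 0, 1, …, 2, update dist[i][j] ← min(dist[i][j], dist[i][k] + dist[k][j]). The final matrix gives, for each (i, j), the minimum total weight of any directed path from i to j (possibly empty when i = j).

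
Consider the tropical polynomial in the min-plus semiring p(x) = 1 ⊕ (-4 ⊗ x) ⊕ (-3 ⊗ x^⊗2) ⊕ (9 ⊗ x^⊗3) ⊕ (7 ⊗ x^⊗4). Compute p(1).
p(1) = -3

A tropical monomial a ⊗ x^⊗i evaluates to a + i · x. Evaluating each term at x = 1:
  Term 0 contributes 1 + 0 · 1 = 1
  Term 1 contributes -4 + 1 · 1 = -3
  Term 2 contributes -3 + 2 · 1 = -1
  Term 3 contributes 9 + 3 · 1 = 12
  Term 4 contributes 7 + 4 · 1 = 11
p(1) = ⊕ of these = min[1, -3, -1, 12, 11] = -3.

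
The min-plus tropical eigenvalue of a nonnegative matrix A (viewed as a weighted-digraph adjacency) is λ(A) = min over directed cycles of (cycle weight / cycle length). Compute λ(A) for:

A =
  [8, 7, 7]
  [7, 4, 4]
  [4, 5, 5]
λ(A) = 4

Enumerate directed cycles and compute their means (weight / length). Sample:
  cycle 0 → 0: weight = 8, length = 1, mean = 8/1 ≈ 8.000
  cycle 1 → 1: weight = 4, length = 1, mean = 4/1 ≈ 4.000
  cycle 2 → 2: weight = 5, length = 1, mean = 5/1 ≈ 5.000
  cycle 0 → 1 → 0: weight = 14, length = 2, mean = 14/2 ≈ 7.000
  cycle 0 → 2 → 0: weight = 11, length = 2, mean = 11/2 ≈ 5.500
  cycle 1 → 0 → 1: weight = 14, length = 2, mean = 14/2 ≈ 7.000
Minimum mean = 4.000, attained e.g. along the cycle 1 → 1 with weight 4 and length 1. So λ(A) = 4/1 = 4.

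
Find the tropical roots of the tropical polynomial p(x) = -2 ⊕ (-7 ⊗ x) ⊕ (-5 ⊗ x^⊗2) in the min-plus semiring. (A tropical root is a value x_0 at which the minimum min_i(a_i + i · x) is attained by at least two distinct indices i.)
Roots: {-2, 5}

Each tropical root is a break point of the lower envelope of the lines y = a_i + i · x (there are 3 lines, with slopes 0, 1, ..., 2). Only the lines that attain the minimum somewhere contribute to roots; other lines are dominated. Here the surviving (envelope) indices are i = 2, i = 1, i = 0.
Intersections between consecutive envelope lines give the roots: for adjacent envelope indices i < j the intersection is x = (a_i − a_j) / (j − i). Reading off the sorted break points: {-2, 5}.
Verification: at each break x_0, at least two indices attain the minimum of min_i(a_i + i · x_0).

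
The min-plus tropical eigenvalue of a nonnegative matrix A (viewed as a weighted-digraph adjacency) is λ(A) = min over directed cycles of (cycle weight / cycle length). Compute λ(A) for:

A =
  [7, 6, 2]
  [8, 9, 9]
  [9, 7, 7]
λ(A) = 11/2

Enumerate directed cycles and compute their means (weight / length). Sample:
  cycle 0 → 0: weight = 7, length = 1, mean = 7/1 ≈ 7.000
  cycle 1 → 1: weight = 9, length = 1, mean = 9/1 ≈ 9.000
  cycle 2 → 2: weight = 7, length = 1, mean = 7/1 ≈ 7.000
  cycle 0 → 1 → 0: weight = 14, length = 2, mean = 14/2 ≈ 7.000
  cycle 0 → 2 → 0: weight = 11, length = 2, mean = 11/2 ≈ 5.500
  cycle 1 → 0 → 1: weight = 14, length = 2, mean = 14/2 ≈ 7.000
Minimum mean = 5.500, attained e.g. along the cycle 0 → 2 → 0 with weight 11 and length 2. So λ(A) = 11/2 = 11/2.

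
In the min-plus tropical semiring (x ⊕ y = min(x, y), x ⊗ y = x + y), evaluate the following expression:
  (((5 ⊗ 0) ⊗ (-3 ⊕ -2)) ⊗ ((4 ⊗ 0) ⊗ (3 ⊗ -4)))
(((5 ⊗ 0) ⊗ (-3 ⊕ -2)) ⊗ ((4 ⊗ 0) ⊗ (3 ⊗ -4))) = 5

Expand innermost to outermost. Recall ⊕ takes the minimum of its arguments and ⊗ takes their sum. Working out the expression (((5 ⊗ 0) ⊗ (-3 ⊕ -2)) ⊗ ((4 ⊗ 0) ⊗ (3 ⊗ -4))) gives 5.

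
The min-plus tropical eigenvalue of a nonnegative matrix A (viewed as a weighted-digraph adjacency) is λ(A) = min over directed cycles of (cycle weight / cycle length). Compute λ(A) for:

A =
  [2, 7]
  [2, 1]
λ(A) = 1

Enumerate directed cycles and compute their means (weight / length). Sample:
  cycle 0 → 0: weight = 2, length = 1, mean = 2/1 ≈ 2.000
  cycle 1 → 1: weight = 1, length = 1, mean = 1/1 ≈ 1.000
  cycle 0 → 1 → 0: weight = 9, length = 2, mean = 9/2 ≈ 4.500
  cycle 1 → 0 → 1: weight = 9, length = 2, mean = 9/2 ≈ 4.500
Minimum mean = 1.000, attained e.g. along the cycle 1 → 1 with weight 1 and length 1. So λ(A) = 1/1 = 1.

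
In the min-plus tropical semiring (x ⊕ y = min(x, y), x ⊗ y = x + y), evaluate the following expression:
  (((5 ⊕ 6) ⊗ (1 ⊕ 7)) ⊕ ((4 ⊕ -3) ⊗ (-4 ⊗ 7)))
(((5 ⊕ 6) ⊗ (1 ⊕ 7)) ⊕ ((4 ⊕ -3) ⊗ (-4 ⊗ 7))) = 0

Expand innermost to outermost. Recall ⊕ takes the minimum of its arguments and ⊗ takes their sum. Working out the expression (((5 ⊕ 6) ⊗ (1 ⊕ 7)) ⊕ ((4 ⊕ -3) ⊗ (-4 ⊗ 7))) gives 0.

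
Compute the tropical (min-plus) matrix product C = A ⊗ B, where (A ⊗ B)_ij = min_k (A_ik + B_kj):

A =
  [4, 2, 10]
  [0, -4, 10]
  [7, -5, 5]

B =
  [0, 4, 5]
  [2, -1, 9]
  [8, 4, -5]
A ⊗ B =
  [4, 1, 5]
  [-2, -5, 5]
  [-3, -6, 0]

Apply the min-plus product entry-by-entry:
  C[0][0] = min over k of (A[0][0] + B[0][0] = 4 + 0 = 4, A[0][1] + B[1][0] = 2 + 2 = 4, A[0][2] + B[2][0] = 10 + 8 = 18) = 4 (attained at k = 0)
  C[0][1] = min over k of (A[0][0] + B[0][1] = 4 + 4 = 8, A[0][1] + B[1][1] = 2 + -1 = 1, A[0][2] + B[2][1] = 10 + 4 = 14) = 1 (attained at k = 1)
  C[0][2] = min over k of (A[0][0] + B[0][2] = 4 + 5 = 9, A[0][1] + B[1][2] = 2 + 9 = 11, A[0][2] + B[2][2] = 10 + -5 = 5) = 5 (attained at k = 2)
  C[1][0] = min over k of (A[1][0] + B[0][0] = 0 + 0 = 0, A[1][1] + B[1][0] = -4 + 2 = -2, A[1][2] + B[2][0] = 10 + 8 = 18) = -2 (attained at k = 1)
  C[1][1] = min over k of (A[1][0] + B[0][1] = 0 + 4 = 4, A[1][1] + B[1][1] = -4 + -1 = -5, A[1][2] + B[2][1] = 10 + 4 = 14) = -5 (attained at k = 1)
  C[1][2] = min over k of (A[1][0] + B[0][2] = 0 + 5 = 5, A[1][1] + B[1][2] = -4 + 9 = 5, A[1][2] + B[2][2] = 10 + -5 = 5) = 5 (attained at k = 0)
  C[2][0] = min over k of (A[2][0] + B[0][0] = 7 + 0 = 7, A[2][1] + B[1][0] = -5 + 2 = -3, A[2][2] + B[2][0] = 5 + 8 = 13) = -3 (attained at k = 1)
  C[2][1] = min over k of (A[2][0] + B[0][1] = 7 + 4 = 11, A[2][1] + B[1][1] = -5 + -1 = -6, A[2][2] + B[2][1] = 5 + 4 = 9) = -6 (attained at k = 1)
  C[2][2] = min over k of (A[2][0] + B[0][2] = 7 + 5 = 12, A[2][1] + B[1][2] = -5 + 9 = 4, A[2][2] + B[2][2] = 5 + -5 = 0) = 0 (attained at k = 2)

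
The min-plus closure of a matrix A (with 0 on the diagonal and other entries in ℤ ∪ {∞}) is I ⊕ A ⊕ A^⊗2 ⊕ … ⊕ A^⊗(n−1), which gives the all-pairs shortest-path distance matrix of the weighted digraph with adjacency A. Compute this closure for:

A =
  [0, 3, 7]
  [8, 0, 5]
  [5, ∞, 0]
Closure =
  [0, 3, 7]
  [8, 0, 5]
  [5, 8, 0]

This is the Floyd-Warshall all-pairs shortest-path computation. For each intermediate vertex k = 0, 1, …, 2, update dist[i][j] ← min(dist[i][j], dist[i][k] + dist[k][j]). The final matrix gives, for each (i, j), the minimum total weight of any directed path from i to j (possibly empty when i = j).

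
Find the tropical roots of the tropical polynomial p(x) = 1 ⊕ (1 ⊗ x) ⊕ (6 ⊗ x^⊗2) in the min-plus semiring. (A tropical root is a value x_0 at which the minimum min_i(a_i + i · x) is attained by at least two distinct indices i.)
Roots: {-5, 0}

Each tropical root is a break point of the lower envelope of the lines y = a_i + i · x (there are 3 lines, with slopes 0, 1, ..., 2). Only the lines that attain the minimum somewhere contribute to roots; other lines are dominated. Here the surviving (envelope) indices are i = 2, i = 1, i = 0.
Intersections between consecutive envelope lines give the roots: for adjacent envelope indices i < j the intersection is x = (a_i − a_j) / (j − i). Reading off the sorted break points: {-5, 0}.
Verification: at each break x_0, at least two indices attain the minimum of min_i(a_i + i · x_0).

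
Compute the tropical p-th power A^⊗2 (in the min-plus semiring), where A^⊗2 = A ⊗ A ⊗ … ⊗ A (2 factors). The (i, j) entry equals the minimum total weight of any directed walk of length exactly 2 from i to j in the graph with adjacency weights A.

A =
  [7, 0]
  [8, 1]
A^⊗2 =
  [8, 1]
  [9, 2]

Each entry (A^⊗2)_ij equals the minimum over all length-2 walks i = v_0 → v_1 → … → v_2 = j of Σ_t A[v_t][v_{t+1}]. For example, for (i, j) = (0, 1) we minimise over 2 possible intermediate vertex sequences; the minimum is 1, attained along the walk 0 → 1 → 1.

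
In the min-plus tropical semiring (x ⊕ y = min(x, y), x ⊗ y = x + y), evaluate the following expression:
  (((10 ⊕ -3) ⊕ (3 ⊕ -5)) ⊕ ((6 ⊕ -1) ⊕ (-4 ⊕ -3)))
(((10 ⊕ -3) ⊕ (3 ⊕ -5)) ⊕ ((6 ⊕ -1) ⊕ (-4 ⊕ -3))) = -5

Expand innermost to outermost. Recall ⊕ takes the minimum of its arguments and ⊗ takes their sum. Working out the expression (((10 ⊕ -3) ⊕ (3 ⊕ -5)) ⊕ ((6 ⊕ -1) ⊕ (-4 ⊕ -3))) gives -5.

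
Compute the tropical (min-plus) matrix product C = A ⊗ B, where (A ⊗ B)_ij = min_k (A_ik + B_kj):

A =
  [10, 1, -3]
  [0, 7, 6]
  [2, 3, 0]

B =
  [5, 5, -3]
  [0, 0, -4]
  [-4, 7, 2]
A ⊗ B =
  [-7, 1, -3]
  [2, 5, -3]
  [-4, 3, -1]

Apply the min-plus product entry-by-entry:
  C[0][0] = min over k of (A[0][0] + B[0][0] = 10 + 5 = 15, A[0][1] + B[1][0] = 1 + 0 = 1, A[0][2] + B[2][0] = -3 + -4 = -7) = -7 (attained at k = 2)
  C[0][1] = min over k of (A[0][0] + B[0][1] = 10 + 5 = 15, A[0][1] + B[1][1] = 1 + 0 = 1, A[0][2] + B[2][1] = -3 + 7 = 4) = 1 (attained at k = 1)
  C[0][2] = min over k of (A[0][0] + B[0][2] = 10 + -3 = 7, A[0][1] + B[1][2] = 1 + -4 = -3, A[0][2] + B[2][2] = -3 + 2 = -1) = -3 (attained at k = 1)
  C[1][0] = min over k of (A[1][0] + B[0][0] = 0 + 5 = 5, A[1][1] + B[1][0] = 7 + 0 = 7, A[1][2] + B[2][0] = 6 + -4 = 2) = 2 (attained at k = 2)
  C[1][1] = min over k of (A[1][0] + B[0][1] = 0 + 5 = 5, A[1][1] + B[1][1] = 7 + 0 = 7, A[1][2] + B[2][1] = 6 + 7 = 13) = 5 (attained at k = 0)
  C[1][2] = min over k of (A[1][0] + B[0][2] = 0 + -3 = -3, A[1][1] + B[1][2] = 7 + -4 = 3, A[1][2] + B[2][2] = 6 + 2 = 8) = -3 (attained at k = 0)
  C[2][0] = min over k of (A[2][0] + B[0][0] = 2 + 5 = 7, A[2][1] + B[1][0] = 3 + 0 = 3, A[2][2] + B[2][0] = 0 + -4 = -4) = -4 (attained at k = 2)
  C[2][1] = min over k of (A[2][0] + B[0][1] = 2 + 5 = 7, A[2][1] + B[1][1] = 3 + 0 = 3, A[2][2] + B[2][1] = 0 + 7 = 7) = 3 (attained at k = 1)
  C[2][2] = min over k of (A[2][0] + B[0][2] = 2 + -3 = -1, A[2][1] + B[1][2] = 3 + -4 = -1, A[2][2] + B[2][2] = 0 + 2 = 2) = -1 (attained at k = 0)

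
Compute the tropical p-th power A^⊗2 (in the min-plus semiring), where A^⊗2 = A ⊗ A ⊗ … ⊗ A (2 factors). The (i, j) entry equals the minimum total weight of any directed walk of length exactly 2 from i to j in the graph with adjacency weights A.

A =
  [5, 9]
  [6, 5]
A^⊗2 =
  [10, 14]
  [11, 10]

Each entry (A^⊗2)_ij equals the minimum over all length-2 walks i = v_0 → v_1 → … → v_2 = j of Σ_t A[v_t][v_{t+1}]. For example, for (i, j) = (0, 1) we minimise over 2 possible intermediate vertex sequences; the minimum is 14, attained along the walk 0 → 0 → 1.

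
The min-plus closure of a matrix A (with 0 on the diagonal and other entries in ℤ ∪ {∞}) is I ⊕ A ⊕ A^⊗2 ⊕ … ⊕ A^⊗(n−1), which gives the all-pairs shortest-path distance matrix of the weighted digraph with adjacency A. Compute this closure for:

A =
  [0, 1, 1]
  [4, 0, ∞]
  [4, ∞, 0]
Closure =
  [0, 1, 1]
  [4, 0, 5]
  [4, 5, 0]

This is the Floyd-Warshall all-pairs shortest-path computation. For each intermediate vertex k = 0, 1, …, 2, update dist[i][j] ← min(dist[i][j], dist[i][k] + dist[k][j]). The final matrix gives, for each (i, j), the minimum total weight of any directed path from i to j (possibly empty when i = j).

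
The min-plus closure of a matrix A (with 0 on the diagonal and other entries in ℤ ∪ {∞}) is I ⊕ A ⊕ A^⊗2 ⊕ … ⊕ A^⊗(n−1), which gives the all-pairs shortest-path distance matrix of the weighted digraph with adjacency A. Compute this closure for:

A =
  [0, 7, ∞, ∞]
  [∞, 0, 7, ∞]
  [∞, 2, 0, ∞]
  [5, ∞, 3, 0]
Closure =
  [0, 7, 14, ∞]
  [∞, 0, 7, ∞]
  [∞, 2, 0, ∞]
  [5, 5, 3, 0]

This is the Floyd-Warshall all-pairs shortest-path computation. For each intermediate vertex k = 0, 1, …, 3, update dist[i][j] ← min(dist[i][j], dist[i][k] + dist[k][j]). The final matrix gives, for each (i, j), the minimum total weight of any directed path from i to j (possibly empty when i = j).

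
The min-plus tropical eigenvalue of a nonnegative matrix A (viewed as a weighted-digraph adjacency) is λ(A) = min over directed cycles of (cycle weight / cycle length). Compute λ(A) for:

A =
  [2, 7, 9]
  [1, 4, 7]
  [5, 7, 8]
λ(A) = 2

Enumerate directed cycles and compute their means (weight / length). Sample:
  cycle 0 → 0: weight = 2, length = 1, mean = 2/1 ≈ 2.000
  cycle 1 → 1: weight = 4, length = 1, mean = 4/1 ≈ 4.000
  cycle 2 → 2: weight = 8, length = 1, mean = 8/1 ≈ 8.000
  cycle 0 → 1 → 0: weight = 8, length = 2, mean = 8/2 ≈ 4.000
  cycle 0 → 2 → 0: weight = 14, length = 2, mean = 14/2 ≈ 7.000
  cycle 1 → 0 → 1: weight = 8, length = 2, mean = 8/2 ≈ 4.000
Minimum mean = 2.000, attained e.g. along the cycle 0 → 0 with weight 2 and length 1. So λ(A) = 2/1 = 2.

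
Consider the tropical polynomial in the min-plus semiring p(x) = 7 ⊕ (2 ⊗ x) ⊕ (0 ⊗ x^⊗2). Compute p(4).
p(4) = 6

A tropical monomial a ⊗ x^⊗i evaluates to a + i · x. Evaluating each term at x = 4:
  Term 0 contributes 7 + 0 · 4 = 7
  Term 1 contributes 2 + 1 · 4 = 6
  Term 2 contributes 0 + 2 · 4 = 8
p(4) = ⊕ of these = min[7, 6, 8] = 6.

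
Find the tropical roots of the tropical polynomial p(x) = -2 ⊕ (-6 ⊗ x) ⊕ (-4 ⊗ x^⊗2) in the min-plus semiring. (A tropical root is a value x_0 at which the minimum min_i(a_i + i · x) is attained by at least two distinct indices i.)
Roots: {-2, 4}

Each tropical root is a break point of the lower envelope of the lines y = a_i + i · x (there are 3 lines, with slopes 0, 1, ..., 2). Only the lines that attain the minimum somewhere contribute to roots; other lines are dominated. Here the surviving (envelope) indices are i = 2, i = 1, i = 0.
Intersections between consecutive envelope lines give the roots: for adjacent envelope indices i < j the intersection is x = (a_i − a_j) / (j − i). Reading off the sorted break points: {-2, 4}.
Verification: at each break x_0, at least two indices attain the minimum of min_i(a_i + i · x_0).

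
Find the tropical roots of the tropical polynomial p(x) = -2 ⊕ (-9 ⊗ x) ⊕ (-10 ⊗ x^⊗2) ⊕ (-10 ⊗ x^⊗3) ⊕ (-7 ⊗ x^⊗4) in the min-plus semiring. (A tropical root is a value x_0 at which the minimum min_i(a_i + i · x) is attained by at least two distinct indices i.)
Roots: {-3, 0, 1, 7}

Each tropical root is a break point of the lower envelope of the lines y = a_i + i · x (there are 5 lines, with slopes 0, 1, ..., 4). Only the lines that attain the minimum somewhere contribute to roots; other lines are dominated. Here the surviving (envelope) indices are i = 4, i = 3, i = 2, i = 1, i = 0.
Intersections between consecutive envelope lines give the roots: for adjacent envelope indices i < j the intersection is x = (a_i − a_j) / (j − i). Reading off the sorted break points: {-3, 0, 1, 7}.
Verification: at each break x_0, at least two indices attain the minimum of min_i(a_i + i · x_0).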